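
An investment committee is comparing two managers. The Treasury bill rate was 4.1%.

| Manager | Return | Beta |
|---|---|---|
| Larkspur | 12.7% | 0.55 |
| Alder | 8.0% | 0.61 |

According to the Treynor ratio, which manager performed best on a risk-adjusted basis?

Larkspur

Larkspur: Treynor = (12.7% − 4.1%) / 0.55 = 15.636
Alder: Treynor = (8.0% − 4.1%) / 0.61 = 6.393
Highest: Larkspur (15.636).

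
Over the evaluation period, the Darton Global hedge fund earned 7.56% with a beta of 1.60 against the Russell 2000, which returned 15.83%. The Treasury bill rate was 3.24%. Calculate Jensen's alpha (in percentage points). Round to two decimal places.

CAPM expected return = Rf + β(Rm − Rf) = 3.24% + 1.60 × (15.83% − 3.24%) = 3.24 + 1.60 × 12.59 = 23.3840%
Jensen's α = Rp − E[R] = 7.56% − 23.3840% = -15.8240

-15.82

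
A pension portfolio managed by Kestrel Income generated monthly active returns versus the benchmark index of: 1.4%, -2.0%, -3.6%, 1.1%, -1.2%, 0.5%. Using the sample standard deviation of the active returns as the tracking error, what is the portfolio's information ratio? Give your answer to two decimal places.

-0.32

Mean return r̄ = -3.80 / 6 = -0.6333%
Sample std dev = √[19.4133 / 5] = 1.9704%
IR = r̄ / tracking error = -0.6333 / 1.9704 = -0.3214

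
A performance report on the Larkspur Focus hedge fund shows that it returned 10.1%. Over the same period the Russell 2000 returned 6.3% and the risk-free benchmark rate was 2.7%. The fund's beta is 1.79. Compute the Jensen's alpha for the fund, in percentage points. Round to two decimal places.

CAPM expected return = Rf + β(Rm − Rf) = 2.7% + 1.79 × (6.3% − 2.7%) = 2.7 + 1.79 × 3.60 = 9.1440%
Jensen's α = Rp − E[R] = 10.1% − 9.1440% = 0.9560

0.96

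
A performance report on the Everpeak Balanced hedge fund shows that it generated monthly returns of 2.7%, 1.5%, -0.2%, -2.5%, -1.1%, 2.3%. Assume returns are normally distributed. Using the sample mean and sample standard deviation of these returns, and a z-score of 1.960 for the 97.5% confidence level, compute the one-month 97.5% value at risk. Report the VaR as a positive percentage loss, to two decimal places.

3.58

r̄ = (2.7 + 1.5 − 0.2 − 2.5 − 1.1 + 2.3) / 6 = 2.70 / 6 = 0.4500%
Σ(r − r̄)² = 21.1150; sample σ = √(21.1150/5) = 2.0550%
VaR = −(r̄ − z·σ) = −(0.4500 − 1.960 × 2.0550) = −(-3.5778) = 3.5778%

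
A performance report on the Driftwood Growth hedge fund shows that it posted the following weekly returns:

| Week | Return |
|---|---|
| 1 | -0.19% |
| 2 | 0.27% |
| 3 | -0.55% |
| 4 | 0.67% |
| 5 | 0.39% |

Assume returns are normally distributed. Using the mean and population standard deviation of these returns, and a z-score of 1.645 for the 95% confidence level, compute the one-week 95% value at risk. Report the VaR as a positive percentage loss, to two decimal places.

0.60

Mean return r̄ = 0.590 / 5 = 0.1180%
Σ(r − r̄)² = (-0.19 − 0.1180)² + (0.27 − 0.1180)² + … = 0.9429
σ = √[0.9429 / 5] = 0.4343%
VaR = −(r̄ − z·σ) = −(0.1180 − 1.645 × 0.4343) = −(-0.5964) = 0.5964%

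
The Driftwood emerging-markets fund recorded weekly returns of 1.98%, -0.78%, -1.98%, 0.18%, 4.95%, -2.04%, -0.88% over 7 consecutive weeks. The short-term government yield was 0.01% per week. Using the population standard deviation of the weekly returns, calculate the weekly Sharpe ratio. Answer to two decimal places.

0.08

μ = (1.98 − 0.78 − 1.98 + 0.18 + 4.95 − 2.04 − 0.88) / 7 = 0.2043%
Population std dev = √[37.6280 / 7] = 2.3185%
Sharpe = (μ − rf) / σ = (0.2043 − 0.01) / 2.3185 = 0.1943 / 2.3185 = 0.0838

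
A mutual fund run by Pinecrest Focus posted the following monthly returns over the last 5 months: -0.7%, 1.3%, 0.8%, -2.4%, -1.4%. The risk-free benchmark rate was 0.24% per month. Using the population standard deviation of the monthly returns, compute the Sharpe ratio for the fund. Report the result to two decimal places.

r̄ = (-0.7 + 1.3 + 0.8 − 2.4 − 1.4) / 5 = -2.40 / 5 = -0.4800%
Σ(r − r̄)² = (-0.7 − (-0.4800))² + (1.3 − (-0.4800))² + (0.8 − (-0.4800))² + … = 9.3880
population σ = √(9.3880 / 5) = √1.8776 = 1.3703%
Sharpe = (r̄ − rf) / σ = (-0.4800 − 0.24) / 1.3703 = -0.7200 / 1.3703 = -0.5254

-0.53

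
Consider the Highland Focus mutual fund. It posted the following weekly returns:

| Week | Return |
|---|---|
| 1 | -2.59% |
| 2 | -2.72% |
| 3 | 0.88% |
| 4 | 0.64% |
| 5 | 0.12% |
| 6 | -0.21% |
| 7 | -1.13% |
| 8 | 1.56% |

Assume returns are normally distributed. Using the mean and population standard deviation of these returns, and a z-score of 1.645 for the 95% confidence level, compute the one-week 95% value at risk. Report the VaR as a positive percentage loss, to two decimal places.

μ = (-2.59 − 2.72 + 0.88 + 0.64 + 0.12 − 0.21 − 1.13 + 1.56) / 8 = -3.450 / 8 = -0.4313%
Σ(r − μ)² = (-2.59 − (-0.4313))² + (-2.72 − (-0.4313))² + (0.88 − (-0.4313))² + … = 17.5717
population σ = √(17.5717 / 8) = √2.1965 = 1.4821%
VaR = −(μ − z·σ) = −(-0.4313 − 1.645 × 1.4821) = −(-2.8694) = 2.8694%

2.87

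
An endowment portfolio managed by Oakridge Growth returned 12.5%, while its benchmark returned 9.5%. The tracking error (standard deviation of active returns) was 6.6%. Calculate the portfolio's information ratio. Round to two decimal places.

IR = (Rp − Rb) / TE = (12.5% − 9.5%) / 6.6% = 3.00% / 6.6% = 0.4545

0.45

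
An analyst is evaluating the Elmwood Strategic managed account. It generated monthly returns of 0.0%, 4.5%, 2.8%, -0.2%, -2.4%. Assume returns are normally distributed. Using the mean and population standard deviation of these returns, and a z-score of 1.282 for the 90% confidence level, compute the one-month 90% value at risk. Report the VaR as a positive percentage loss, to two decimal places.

Mean return r̄ = 4.70 / 5 = 0.9400%
Population std dev = √[29.4720 / 5] = 2.4278%
VaR = −(r̄ − z·σ) = −(0.9400 − 1.282 × 2.4278) = −(-2.1724) = 2.1724%

2.17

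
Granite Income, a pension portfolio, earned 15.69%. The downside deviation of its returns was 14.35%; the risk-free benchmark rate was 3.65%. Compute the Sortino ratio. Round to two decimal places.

0.84

Sortino = (Rp − Rf) / σd = (15.69% − 3.65%) / 14.35% = 12.04% / 14.35% = 0.8390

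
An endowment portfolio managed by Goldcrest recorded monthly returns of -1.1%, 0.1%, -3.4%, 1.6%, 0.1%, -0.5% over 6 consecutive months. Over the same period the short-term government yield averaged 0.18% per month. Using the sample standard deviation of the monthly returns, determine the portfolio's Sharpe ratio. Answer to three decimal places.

-0.428

μ = (-1.1 + 0.1 − 3.4 + 1.6 + 0.1 − 0.5) / 6 = -0.5333%
Sample std dev = √[13.8933 / 5] = 1.6669%
Sharpe = (μ − rf) / σ = (-0.5333 − 0.18) / 1.6669 = -0.7133 / 1.6669 = -0.4279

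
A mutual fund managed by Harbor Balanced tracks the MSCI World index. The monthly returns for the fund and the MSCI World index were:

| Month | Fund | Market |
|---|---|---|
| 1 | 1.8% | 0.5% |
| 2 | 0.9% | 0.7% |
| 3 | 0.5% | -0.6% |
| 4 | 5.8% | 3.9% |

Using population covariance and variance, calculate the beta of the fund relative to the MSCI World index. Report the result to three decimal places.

1.220

r̄p = 2.2500%,  r̄m = 1.1250%
Cov = Σ(rp − r̄p)(rm − r̄m) / 4 = 3.4313
Var(rm) = Σ(rm − r̄m)² / 4 = 2.8119
β = Cov / Var = 3.4313 / 2.8119 = 1.2203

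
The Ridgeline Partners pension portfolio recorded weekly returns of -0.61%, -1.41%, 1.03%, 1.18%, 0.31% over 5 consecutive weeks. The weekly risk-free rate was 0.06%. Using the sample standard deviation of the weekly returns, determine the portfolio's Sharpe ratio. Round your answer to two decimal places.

Mean return μ = 0.500 / 5 = 0.1000%
Sample std dev = √[4.8596 / 4] = 1.1022%
Sharpe = (μ − rf) / σ = (0.1000 − 0.06) / 1.1022 = 0.0400 / 1.1022 = 0.0363

0.04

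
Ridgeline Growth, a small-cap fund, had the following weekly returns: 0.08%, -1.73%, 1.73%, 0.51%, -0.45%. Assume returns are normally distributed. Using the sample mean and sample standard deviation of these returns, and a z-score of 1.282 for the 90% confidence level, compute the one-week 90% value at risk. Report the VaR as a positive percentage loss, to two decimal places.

1.60

Mean return μ = 0.140 / 5 = 0.0280%
Σ(r − μ)² = 6.4509; sample σ = √(6.4509/4) = 1.2699%
VaR = −(μ − z·σ) = −(0.0280 − 1.282 × 1.2699) = −(-1.6000) = 1.6000%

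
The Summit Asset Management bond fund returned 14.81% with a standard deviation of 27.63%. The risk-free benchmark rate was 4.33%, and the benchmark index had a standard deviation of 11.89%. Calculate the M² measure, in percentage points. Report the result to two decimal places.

Sharpe = (Rp − Rf) / σp = (14.81% − 4.33%) / 27.63% = 0.3793
M² = Rf + Sharpe × σm = 4.33% + 0.3793 × 11.89% = 8.8399%

8.84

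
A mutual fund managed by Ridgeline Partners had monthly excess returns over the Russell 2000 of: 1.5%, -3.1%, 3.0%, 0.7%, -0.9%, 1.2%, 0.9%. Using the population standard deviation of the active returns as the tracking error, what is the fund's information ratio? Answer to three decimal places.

r̄ = (1.5 − 3.1 + 3 + 0.7 − 0.9 + 1.2 + 0.9) / 7 = 0.4714%
Population std dev = √[22.8543 / 7] = 1.8069%
IR = r̄ / tracking error = 0.4714 / 1.8069 = 0.2609

0.261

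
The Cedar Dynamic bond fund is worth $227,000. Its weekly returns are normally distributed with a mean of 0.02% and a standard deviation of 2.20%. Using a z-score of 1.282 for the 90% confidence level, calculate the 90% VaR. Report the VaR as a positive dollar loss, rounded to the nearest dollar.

Return at the 90% tail: μ − z·σ = 0.02% − 1.282 × 2.20% = 0.02 − 2.8204 = -2.8004%
VaR = −(-2.8004%) × $227,000 = 2.8004% × $227,000 = $6,357

$6,357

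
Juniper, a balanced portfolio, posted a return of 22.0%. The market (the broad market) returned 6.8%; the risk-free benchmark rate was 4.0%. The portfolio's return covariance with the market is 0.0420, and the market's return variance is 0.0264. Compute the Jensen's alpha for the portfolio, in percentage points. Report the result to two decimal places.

β = Cov / Var = 0.0420 / 0.0264 = 1.5909
E[R] = Rf + β(Rm − Rf) = 4.0% + 1.5909 × (6.8% − 4.0%) = 8.4545%
α = Rp − E[R] = 22.0% − 8.4545% = 13.5455

13.55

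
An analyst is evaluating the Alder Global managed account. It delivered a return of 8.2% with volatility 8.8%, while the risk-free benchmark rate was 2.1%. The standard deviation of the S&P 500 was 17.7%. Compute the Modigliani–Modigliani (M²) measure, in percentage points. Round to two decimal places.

14.37

Sharpe = (Rp − Rf) / σp = (8.2% − 2.1%) / 8.8% = 0.6932
M² = Rf + Sharpe × σm = 2.1% + 0.6932 × 17.7% = 14.3696%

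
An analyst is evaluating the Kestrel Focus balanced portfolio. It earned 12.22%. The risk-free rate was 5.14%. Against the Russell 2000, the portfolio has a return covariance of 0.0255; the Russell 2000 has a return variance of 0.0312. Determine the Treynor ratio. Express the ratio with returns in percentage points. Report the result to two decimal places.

8.66

β = Cov / Var = 0.0255 / 0.0312 = 0.8173
Treynor = (Rp − Rf) / β = (12.22% − 5.14%) / 0.8173 = 7.08 / 0.8173 = 8.6627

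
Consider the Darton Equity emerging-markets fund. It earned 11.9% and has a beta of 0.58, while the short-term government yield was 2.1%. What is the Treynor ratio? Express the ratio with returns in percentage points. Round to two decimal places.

Treynor = (Rp − Rf) / β = (11.9% − 2.1%) / 0.58 = 9.80 / 0.58 = 16.8966

16.90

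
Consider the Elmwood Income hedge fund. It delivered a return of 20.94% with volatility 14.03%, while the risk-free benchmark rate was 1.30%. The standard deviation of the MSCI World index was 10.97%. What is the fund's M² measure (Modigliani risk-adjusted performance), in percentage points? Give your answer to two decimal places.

Sharpe = (Rp − Rf) / σp = (20.94% − 1.30%) / 14.03% = 1.3999
M² = Rf + Sharpe × σm = 1.30% + 1.3999 × 10.97% = 16.6569%

16.66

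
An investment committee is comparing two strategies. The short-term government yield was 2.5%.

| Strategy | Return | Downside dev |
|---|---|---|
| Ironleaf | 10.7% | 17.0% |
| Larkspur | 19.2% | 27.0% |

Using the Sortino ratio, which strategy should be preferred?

Ironleaf: Sortino ratio = (10.7% − 2.5%) / 17.0% = 0.482
Larkspur: Sortino ratio = (19.2% − 2.5%) / 27.0% = 0.619
Highest: Larkspur (0.619).

Larkspur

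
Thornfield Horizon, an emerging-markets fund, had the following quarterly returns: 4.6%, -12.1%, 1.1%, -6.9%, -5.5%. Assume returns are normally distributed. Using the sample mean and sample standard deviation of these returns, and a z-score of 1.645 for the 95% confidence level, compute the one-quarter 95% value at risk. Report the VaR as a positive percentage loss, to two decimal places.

14.67

Mean return μ = -18.80 / 5 = -3.7600%
Σ(r − μ)² = (4.6 − (-3.7600))² + (-12.1 − (-3.7600))² + … = 175.9520
sample σ = √(175.9520 / 4) = √43.9880 = 6.6323%
VaR = −(μ − z·σ) = −(-3.7600 − 1.645 × 6.6323) = −(-14.6701) = 14.6701%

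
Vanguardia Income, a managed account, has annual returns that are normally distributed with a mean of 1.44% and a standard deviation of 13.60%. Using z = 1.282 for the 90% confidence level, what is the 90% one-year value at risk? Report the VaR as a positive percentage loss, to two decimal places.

VaR (as % loss) = −(μ − z·σ) = −(1.44% − 1.282 × 13.60%) = −(-15.9952%) = 15.9952%

16.00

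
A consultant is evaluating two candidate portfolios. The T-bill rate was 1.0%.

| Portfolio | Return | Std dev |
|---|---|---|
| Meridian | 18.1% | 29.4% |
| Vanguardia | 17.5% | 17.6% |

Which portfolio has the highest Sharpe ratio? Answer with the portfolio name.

Meridian: Sharpe ratio = (18.1% − 1.0%) / 29.4% = 0.582
Vanguardia: Sharpe ratio = (17.5% − 1.0%) / 17.6% = 0.938
Highest: Vanguardia (0.938).

Vanguardia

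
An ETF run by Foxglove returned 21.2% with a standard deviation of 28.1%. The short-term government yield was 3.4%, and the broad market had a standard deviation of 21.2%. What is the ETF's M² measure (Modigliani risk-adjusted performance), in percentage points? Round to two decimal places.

Sharpe = (Rp − Rf) / σp = (21.2% − 3.4%) / 28.1% = 0.6335
M² = Rf + Sharpe × σm = 3.4% + 0.6335 × 21.2% = 16.8302%

16.83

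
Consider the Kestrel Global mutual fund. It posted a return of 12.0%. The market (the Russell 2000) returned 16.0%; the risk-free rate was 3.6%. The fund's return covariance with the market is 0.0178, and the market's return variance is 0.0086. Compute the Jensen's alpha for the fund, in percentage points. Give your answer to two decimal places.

-17.27

β = Cov / Var = 0.0178 / 0.0086 = 2.0698
E[R] = Rf + β(Rm − Rf) = 3.6% + 2.0698 × (16.0% − 3.6%) = 29.2655%
α = Rp − E[R] = 12.0% − 29.2655% = -17.2655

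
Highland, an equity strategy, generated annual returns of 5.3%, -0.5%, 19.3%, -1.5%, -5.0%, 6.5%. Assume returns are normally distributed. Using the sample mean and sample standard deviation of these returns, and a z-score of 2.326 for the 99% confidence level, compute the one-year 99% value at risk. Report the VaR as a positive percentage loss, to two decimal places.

16.09

Mean return μ = 24.10 / 6 = 4.0167%
Σ(r − μ)² = 373.5283; sample σ = √(373.5283/5) = 8.6432%
VaR = −(μ − z·σ) = −(4.0167 − 2.326 × 8.6432) = −(-16.0874) = 16.0874%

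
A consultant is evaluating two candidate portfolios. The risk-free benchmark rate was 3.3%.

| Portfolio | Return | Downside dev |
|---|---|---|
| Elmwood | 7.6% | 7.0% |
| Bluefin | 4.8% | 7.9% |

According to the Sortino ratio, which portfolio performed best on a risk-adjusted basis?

Elmwood: Sortino ratio = (7.6% − 3.3%) / 7.0% = 0.614
Bluefin: Sortino ratio = (4.8% − 3.3%) / 7.9% = 0.190
Highest: Elmwood (0.614).

Elmwood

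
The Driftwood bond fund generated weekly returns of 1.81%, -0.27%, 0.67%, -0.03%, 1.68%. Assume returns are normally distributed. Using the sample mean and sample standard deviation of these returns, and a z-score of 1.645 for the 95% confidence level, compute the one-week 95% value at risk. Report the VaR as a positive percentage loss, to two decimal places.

Mean return μ = 3.860 / 5 = 0.7720%
Sample std dev = √[3.6413 / 4] = 0.9541%
VaR = −(μ − z·σ) = −(0.7720 − 1.645 × 0.9541) = −(-0.7975) = 0.7975%

0.80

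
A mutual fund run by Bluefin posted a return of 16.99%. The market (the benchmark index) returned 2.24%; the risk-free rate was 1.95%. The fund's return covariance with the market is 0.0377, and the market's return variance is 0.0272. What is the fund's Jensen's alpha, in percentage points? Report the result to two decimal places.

β = Cov / Var = 0.0377 / 0.0272 = 1.3860
E[R] = Rf + β(Rm − Rf) = 1.95% + 1.3860 × (2.24% − 1.95%) = 2.3519%
α = Rp − E[R] = 16.99% − 2.3519% = 14.6381

14.64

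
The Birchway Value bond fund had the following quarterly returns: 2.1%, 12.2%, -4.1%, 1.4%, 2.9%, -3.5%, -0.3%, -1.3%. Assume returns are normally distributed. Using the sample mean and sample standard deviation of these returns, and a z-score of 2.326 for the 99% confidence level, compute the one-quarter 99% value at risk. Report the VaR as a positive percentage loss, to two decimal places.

10.73

Mean return μ = 9.40 / 8 = 1.1750%
Sample σ = √[Σ(r − μ)² / 7] = √[183.4150 / 7] = √26.2021 = 5.1188%
VaR = −(μ − z·σ) = −(1.1750 − 2.326 × 5.1188) = −(-10.7313) = 10.7313%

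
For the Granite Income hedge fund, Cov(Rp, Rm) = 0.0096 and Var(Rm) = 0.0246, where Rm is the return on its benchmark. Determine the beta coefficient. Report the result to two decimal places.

0.39

β = Cov(Rp, Rm) / Var(Rm) = 0.0096 / 0.0246 = 0.3902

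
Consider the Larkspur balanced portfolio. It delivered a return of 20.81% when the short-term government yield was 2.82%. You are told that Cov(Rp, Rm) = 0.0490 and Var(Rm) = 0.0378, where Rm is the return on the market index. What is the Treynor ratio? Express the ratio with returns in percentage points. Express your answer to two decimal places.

β = Cov / Var = 0.0490 / 0.0378 = 1.2963
Treynor = (Rp − Rf) / β = (20.81% − 2.82%) / 1.2963 = 17.99 / 1.2963 = 13.8780

13.88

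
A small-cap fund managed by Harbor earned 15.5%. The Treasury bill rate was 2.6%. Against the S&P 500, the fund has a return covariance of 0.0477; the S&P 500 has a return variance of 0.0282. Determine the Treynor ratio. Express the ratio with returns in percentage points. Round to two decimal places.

β = Cov / Var = 0.0477 / 0.0282 = 1.6915
Treynor = (Rp − Rf) / β = (15.5% − 2.6%) / 1.6915 = 12.90 / 1.6915 = 7.6264

7.63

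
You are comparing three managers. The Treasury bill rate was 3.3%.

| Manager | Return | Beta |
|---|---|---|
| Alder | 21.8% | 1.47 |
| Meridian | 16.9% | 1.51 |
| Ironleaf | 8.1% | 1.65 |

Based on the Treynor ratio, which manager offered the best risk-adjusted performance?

Alder: Treynor = (21.8% − 3.3%) / 1.47 = 12.585
Meridian: Treynor = (16.9% − 3.3%) / 1.51 = 9.007
Ironleaf: Treynor = (8.1% − 3.3%) / 1.65 = 2.909
Highest: Alder (12.585).

Alder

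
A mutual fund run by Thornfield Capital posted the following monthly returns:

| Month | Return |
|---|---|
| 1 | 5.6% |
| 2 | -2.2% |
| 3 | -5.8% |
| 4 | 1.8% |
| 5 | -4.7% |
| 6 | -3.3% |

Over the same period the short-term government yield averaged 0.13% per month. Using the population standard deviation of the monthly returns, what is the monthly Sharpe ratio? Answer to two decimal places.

r̄ = (5.6 − 2.2 − 5.8 + 1.8 − 4.7 − 3.3) / 6 = -1.4333%
Population std dev = √[93.7333 / 6] = 3.9525%
Sharpe = (r̄ − rf) / σ = (-1.4333 − 0.13) / 3.9525 = -1.5633 / 3.9525 = -0.3955

-0.40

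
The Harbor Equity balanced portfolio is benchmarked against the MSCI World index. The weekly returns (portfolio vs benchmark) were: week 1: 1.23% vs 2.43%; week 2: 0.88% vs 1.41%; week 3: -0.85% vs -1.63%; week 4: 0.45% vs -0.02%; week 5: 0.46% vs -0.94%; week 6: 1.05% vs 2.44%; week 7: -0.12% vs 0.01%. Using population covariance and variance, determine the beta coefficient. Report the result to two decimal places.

r̄p = 0.4429%,  r̄m = 0.5286%
Cov = Σ(rp − r̄p)(rm − r̄m) / 7 = 0.8709
Var(rm) = Σ(rm − r̄m)² / 7 = 2.2046
β = Cov / Var = 0.8709 / 2.2046 = 0.3950

0.40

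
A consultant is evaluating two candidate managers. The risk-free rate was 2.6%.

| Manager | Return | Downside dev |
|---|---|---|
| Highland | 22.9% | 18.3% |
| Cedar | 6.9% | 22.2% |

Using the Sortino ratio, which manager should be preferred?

Highland: Sortino ratio = (22.9% − 2.6%) / 18.3% = 1.109
Cedar: Sortino ratio = (6.9% − 2.6%) / 22.2% = 0.194
Highest: Highland (1.109).

Highland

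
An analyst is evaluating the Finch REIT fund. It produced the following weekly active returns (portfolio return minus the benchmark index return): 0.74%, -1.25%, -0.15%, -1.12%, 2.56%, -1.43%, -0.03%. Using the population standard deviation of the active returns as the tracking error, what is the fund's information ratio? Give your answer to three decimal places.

Mean return μ = -0.680 / 7 = -0.0971%
Σ(r − μ)² = 11.9203; population σ = √(11.9203/7) = 1.3050%
IR = μ / tracking error = -0.0971 / 1.3050 = -0.0744

-0.074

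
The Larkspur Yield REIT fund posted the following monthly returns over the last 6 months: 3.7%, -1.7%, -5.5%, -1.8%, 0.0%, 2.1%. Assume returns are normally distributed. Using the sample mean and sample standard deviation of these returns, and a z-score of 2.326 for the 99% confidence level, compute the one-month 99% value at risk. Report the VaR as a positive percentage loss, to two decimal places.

8.09

Mean return r̄ = -3.20 / 6 = -0.5333%
Sample σ = √[Σ(r − r̄)² / 5] = √[52.7733 / 5] = √10.5547 = 3.2488%
VaR = −(r̄ − z·σ) = −(-0.5333 − 2.326 × 3.2488) = −(-8.0900) = 8.0900%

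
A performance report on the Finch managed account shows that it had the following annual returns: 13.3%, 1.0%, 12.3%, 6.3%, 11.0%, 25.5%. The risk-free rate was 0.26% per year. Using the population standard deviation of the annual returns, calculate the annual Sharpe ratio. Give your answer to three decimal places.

μ = (13.3 + 1 + 12.3 + 6.3 + 11 + 25.5) / 6 = 11.5667%
Population std dev = √[337.3933 / 6] = 7.4988%
Sharpe = (μ − rf) / σ = (11.5667 − 0.26) / 7.4988 = 11.3067 / 7.4988 = 1.5078

1.508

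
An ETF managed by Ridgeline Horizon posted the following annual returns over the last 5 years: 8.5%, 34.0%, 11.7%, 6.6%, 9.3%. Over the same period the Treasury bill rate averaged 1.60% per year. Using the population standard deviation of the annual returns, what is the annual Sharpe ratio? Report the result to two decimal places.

1.23

Mean return r̄ = 70.10 / 5 = 14.0200%
Σ(r − r̄)² = (8.5 − 14.0200)² + (34 − 14.0200)² + … = 512.3880
σ = √[512.3880 / 5] = 10.1231%
Sharpe = (r̄ − rf) / σ = (14.0200 − 1.6) / 10.1231 = 12.4200 / 10.1231 = 1.2269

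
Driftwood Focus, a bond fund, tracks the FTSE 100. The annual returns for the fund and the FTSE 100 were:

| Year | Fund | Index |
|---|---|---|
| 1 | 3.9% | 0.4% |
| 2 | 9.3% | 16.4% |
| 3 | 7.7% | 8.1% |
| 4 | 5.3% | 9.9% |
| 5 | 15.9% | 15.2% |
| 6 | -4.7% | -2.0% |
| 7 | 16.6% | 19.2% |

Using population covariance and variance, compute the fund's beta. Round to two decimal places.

r̄p = 7.7143%,  r̄m = 9.6000%
Cov = Σ(rp − r̄p)(rm − r̄m) / 7 = 45.7600
Var(rm) = Σ(rm − r̄m)² / 7 = 55.9000
β = Cov / Var = 45.7600 / 55.9000 = 0.8186

0.82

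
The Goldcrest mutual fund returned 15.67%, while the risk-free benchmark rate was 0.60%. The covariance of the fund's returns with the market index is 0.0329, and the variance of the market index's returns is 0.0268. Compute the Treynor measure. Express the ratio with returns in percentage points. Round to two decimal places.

β = Cov / Var = 0.0329 / 0.0268 = 1.2276
Treynor = (Rp − Rf) / β = (15.67% − 0.60%) / 1.2276 = 15.07 / 1.2276 = 12.2760

12.28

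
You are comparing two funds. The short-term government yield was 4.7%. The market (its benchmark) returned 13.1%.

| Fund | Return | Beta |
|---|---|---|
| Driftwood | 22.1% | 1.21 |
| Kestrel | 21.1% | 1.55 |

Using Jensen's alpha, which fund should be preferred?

Driftwood

Driftwood: α = 22.1% − [4.7% + 1.21 × (13.1% − 4.7%)] = 7.236
Kestrel: α = 21.1% − [4.7% + 1.55 × (13.1% − 4.7%)] = 3.380
Highest: Driftwood (7.236).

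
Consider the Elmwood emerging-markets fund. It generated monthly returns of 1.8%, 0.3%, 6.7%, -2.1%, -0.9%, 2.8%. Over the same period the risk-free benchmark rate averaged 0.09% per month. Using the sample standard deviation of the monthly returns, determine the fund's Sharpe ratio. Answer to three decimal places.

0.429

Mean return r̄ = 8.60 / 6 = 1.4333%
Σ(r − r̄)² = (1.8 − 1.4333)² + (0.3 − 1.4333)² + … = 48.9533
sample σ = √(48.9533 / 5) = √9.7907 = 3.1290%
Sharpe = (r̄ − rf) / σ = (1.4333 − 0.09) / 3.1290 = 1.3433 / 3.1290 = 0.4293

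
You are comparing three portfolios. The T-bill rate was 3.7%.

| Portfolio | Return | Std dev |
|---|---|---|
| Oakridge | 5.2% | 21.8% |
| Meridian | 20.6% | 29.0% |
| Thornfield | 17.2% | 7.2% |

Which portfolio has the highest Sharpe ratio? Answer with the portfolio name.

Oakridge: Sharpe ratio = (5.2% − 3.7%) / 21.8% = 0.069
Meridian: Sharpe ratio = (20.6% − 3.7%) / 29.0% = 0.583
Thornfield: Sharpe ratio = (17.2% − 3.7%) / 7.2% = 1.875
Highest: Thornfield (1.875).

Thornfield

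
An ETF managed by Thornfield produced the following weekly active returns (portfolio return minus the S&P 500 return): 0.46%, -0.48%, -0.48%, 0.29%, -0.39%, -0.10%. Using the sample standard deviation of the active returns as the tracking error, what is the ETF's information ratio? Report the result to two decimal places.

-0.29

r̄ = (0.46 − 0.48 − 0.48 + 0.29 − 0.39 − 0.1) / 6 = -0.700 / 6 = -0.1167%
Sample σ = √[Σ(r − r̄)² / 5] = √[0.8369 / 5] = √0.1674 = 0.4091%
IR = r̄ / tracking error = -0.1167 / 0.4091 = -0.2853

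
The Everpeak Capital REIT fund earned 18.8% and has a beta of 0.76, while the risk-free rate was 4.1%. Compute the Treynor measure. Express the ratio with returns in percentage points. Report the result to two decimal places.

19.34

Treynor = (Rp − Rf) / β = (18.8% − 4.1%) / 0.76 = 14.70 / 0.76 = 19.3421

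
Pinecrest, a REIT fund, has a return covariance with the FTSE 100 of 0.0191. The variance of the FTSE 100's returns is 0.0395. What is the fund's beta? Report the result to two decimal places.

β = Cov(Rp, Rm) / Var(Rm) = 0.0191 / 0.0395 = 0.4835

0.48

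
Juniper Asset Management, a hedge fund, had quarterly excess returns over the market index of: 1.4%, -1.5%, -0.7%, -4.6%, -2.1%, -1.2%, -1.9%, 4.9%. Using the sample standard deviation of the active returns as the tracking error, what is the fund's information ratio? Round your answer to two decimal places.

r̄ = (1.4 − 1.5 − 0.7 − 4.6 − 2.1 − 1.2 − 1.9 + 4.9) / 8 = -0.7125%
Σ(r − r̄)² = (1.4 − (-0.7125))² + (-1.5 − (-0.7125))² + … = 55.2688
sample σ = √(55.2688 / 7) = √7.8955 = 2.8099%
IR = r̄ / tracking error = -0.7125 / 2.8099 = -0.2536

-0.25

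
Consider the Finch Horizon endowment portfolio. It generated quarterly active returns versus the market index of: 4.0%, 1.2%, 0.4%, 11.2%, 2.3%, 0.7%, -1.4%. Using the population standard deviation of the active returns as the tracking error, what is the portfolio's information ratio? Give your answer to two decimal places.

0.69

Mean return r̄ = 18.40 / 7 = 2.6286%
Population σ = √[Σ(r − r̄)² / 7] = √[102.4143 / 7] = √14.6306 = 3.8250%
IR = r̄ / tracking error = 2.6286 / 3.8250 = 0.6872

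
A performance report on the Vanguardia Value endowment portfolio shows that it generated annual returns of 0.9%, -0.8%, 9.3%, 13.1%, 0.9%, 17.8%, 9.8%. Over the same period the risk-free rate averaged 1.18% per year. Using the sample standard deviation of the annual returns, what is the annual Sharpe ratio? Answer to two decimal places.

Mean return μ = 51.00 / 7 = 7.2857%
Sample σ = √[Σ(r − μ)² / 6] = √[301.6686 / 6] = √50.2781 = 7.0907%
Sharpe = (μ − rf) / σ = (7.2857 − 1.18) / 7.0907 = 6.1057 / 7.0907 = 0.8611

0.86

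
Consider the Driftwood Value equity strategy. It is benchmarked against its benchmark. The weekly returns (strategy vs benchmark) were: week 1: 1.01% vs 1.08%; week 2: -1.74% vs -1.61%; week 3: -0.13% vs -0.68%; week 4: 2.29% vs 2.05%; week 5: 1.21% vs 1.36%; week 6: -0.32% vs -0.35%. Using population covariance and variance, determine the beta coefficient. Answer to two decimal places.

0.99

r̄p = 0.3867%,  r̄m = 0.3083%
Cov = Σ(rp − r̄p)(rm − r̄m) / 6 = 1.6196
Var(rm) = Σ(rm − r̄m)² / 6 = 1.6375
β = Cov / Var = 1.6196 / 1.6375 = 0.9891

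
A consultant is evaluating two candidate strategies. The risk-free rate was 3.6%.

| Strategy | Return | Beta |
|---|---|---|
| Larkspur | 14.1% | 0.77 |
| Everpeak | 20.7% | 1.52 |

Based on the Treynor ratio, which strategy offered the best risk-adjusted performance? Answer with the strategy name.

Larkspur

Larkspur: Treynor = (14.1% − 3.6%) / 0.77 = 13.636
Everpeak: Treynor = (20.7% − 3.6%) / 1.52 = 11.250
Highest: Larkspur (13.636).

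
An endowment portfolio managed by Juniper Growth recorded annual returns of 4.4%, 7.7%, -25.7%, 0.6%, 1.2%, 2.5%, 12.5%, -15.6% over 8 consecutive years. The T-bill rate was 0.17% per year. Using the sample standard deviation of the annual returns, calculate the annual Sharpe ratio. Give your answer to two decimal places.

μ = (4.4 + 7.7 − 25.7 + 0.6 + 1.2 + 2.5 + 12.5 − 15.6) / 8 = -12.40 / 8 = -1.5500%
Sample std dev = √[1127.5800 / 7] = 12.6918%
Sharpe = (μ − rf) / σ = (-1.5500 − 0.17) / 12.6918 = -1.7200 / 12.6918 = -0.1355

-0.14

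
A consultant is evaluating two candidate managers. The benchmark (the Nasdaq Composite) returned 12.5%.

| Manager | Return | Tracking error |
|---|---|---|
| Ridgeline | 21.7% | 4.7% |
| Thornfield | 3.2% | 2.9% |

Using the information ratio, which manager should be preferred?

Ridgeline: IR = (21.7% − 12.5%) / 4.7% = 1.957
Thornfield: IR = (3.2% − 12.5%) / 2.9% = -3.207
Highest: Ridgeline (1.957).

Ridgeline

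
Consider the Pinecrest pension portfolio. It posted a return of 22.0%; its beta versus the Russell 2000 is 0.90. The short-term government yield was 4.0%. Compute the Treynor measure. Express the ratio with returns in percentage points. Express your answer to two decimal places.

20.00

Treynor = (Rp − Rf) / β = (22.0% − 4.0%) / 0.90 = 18.00 / 0.90 = 20.0000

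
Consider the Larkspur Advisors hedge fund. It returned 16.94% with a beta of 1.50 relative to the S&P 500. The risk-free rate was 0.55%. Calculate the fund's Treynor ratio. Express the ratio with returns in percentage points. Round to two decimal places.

Treynor = (Rp − Rf) / β = (16.94% − 0.55%) / 1.50 = 16.39 / 1.50 = 10.9267

10.93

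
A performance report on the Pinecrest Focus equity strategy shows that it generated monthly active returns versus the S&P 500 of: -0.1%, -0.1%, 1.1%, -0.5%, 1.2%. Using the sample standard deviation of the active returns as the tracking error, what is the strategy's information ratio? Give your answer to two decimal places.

0.41

μ = (-0.1 − 0.1 + 1.1 − 0.5 + 1.2) / 5 = 1.60 / 5 = 0.3200%
Sample σ = √[Σ(r − μ)² / 4] = √[2.4080 / 4] = √0.6020 = 0.7759%
IR = μ / tracking error = 0.3200 / 0.7759 = 0.4124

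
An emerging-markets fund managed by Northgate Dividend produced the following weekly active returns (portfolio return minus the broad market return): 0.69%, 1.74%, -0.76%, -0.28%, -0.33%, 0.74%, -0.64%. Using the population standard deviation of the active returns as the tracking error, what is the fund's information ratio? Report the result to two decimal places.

Mean return r̄ = 1.160 / 7 = 0.1657%
Σ(r − r̄)² = (0.69 − 0.1657)² + (1.74 − 0.1657)² + … = 5.0336
population σ = √(5.0336 / 7) = √0.7191 = 0.8480%
IR = r̄ / tracking error = 0.1657 / 0.8480 = 0.1954

0.20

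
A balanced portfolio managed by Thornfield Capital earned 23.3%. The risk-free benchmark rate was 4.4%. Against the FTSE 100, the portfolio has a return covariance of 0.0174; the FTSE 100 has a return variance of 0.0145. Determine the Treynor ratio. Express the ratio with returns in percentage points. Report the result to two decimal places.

β = Cov / Var = 0.0174 / 0.0145 = 1.2000
Treynor = (Rp − Rf) / β = (23.3% − 4.4%) / 1.2000 = 18.90 / 1.2000 = 15.7500

15.75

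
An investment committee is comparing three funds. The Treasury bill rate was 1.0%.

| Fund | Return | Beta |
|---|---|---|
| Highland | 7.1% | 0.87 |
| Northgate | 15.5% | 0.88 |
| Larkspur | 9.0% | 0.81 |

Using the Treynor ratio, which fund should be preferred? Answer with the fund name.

Highland: Treynor = (7.1% − 1.0%) / 0.87 = 7.011
Northgate: Treynor = (15.5% − 1.0%) / 0.88 = 16.477
Larkspur: Treynor = (9.0% − 1.0%) / 0.81 = 9.877
Highest: Northgate (16.477).

Northgate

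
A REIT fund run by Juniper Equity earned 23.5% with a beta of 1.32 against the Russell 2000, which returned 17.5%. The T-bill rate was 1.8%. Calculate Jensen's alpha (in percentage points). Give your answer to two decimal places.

0.98

CAPM expected return = Rf + β(Rm − Rf) = 1.8% + 1.32 × (17.5% − 1.8%) = 1.8 + 1.32 × 15.70 = 22.5240%
Jensen's α = Rp − E[R] = 23.5% − 22.5240% = 0.9760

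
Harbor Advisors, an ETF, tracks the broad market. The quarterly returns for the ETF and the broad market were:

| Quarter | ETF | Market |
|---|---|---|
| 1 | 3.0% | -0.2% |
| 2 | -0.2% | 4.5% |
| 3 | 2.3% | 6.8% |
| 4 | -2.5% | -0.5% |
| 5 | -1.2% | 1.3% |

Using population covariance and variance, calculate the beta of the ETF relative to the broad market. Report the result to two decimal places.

r̄p = 0.2800%,  r̄m = 2.3800%
Cov = Σ(rp − r̄p)(rm − r̄m) / 5 = 2.0996
Var(rm) = Σ(rm − r̄m)² / 5 = 8.0296
β = Cov / Var = 2.0996 / 8.0296 = 0.2615

0.26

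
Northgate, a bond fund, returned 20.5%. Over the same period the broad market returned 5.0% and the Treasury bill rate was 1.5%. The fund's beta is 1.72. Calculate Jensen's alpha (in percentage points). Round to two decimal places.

CAPM expected return = Rf + β(Rm − Rf) = 1.5% + 1.72 × (5.0% − 1.5%) = 1.5 + 1.72 × 3.50 = 7.5200%
Jensen's α = Rp − E[R] = 20.5% − 7.5200% = 12.9800

12.98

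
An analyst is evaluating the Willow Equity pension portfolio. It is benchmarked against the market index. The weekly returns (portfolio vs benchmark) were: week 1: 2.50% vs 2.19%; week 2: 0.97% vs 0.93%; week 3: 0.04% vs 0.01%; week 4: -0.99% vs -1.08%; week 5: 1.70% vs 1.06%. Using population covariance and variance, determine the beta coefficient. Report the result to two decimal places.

1.10

r̄p = 0.8440%,  r̄m = 0.6220%
Cov = Σ(rp − r̄p)(rm − r̄m) / 5 = 1.3248
Var(rm) = Σ(rm − r̄m)² / 5 = 1.2033
β = Cov / Var = 1.3248 / 1.2033 = 1.1010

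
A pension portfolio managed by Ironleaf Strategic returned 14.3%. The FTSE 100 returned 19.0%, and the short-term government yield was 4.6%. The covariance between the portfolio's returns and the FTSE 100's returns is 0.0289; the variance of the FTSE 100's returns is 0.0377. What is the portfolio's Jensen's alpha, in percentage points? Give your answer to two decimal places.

-1.34

β = Cov / Var = 0.0289 / 0.0377 = 0.7666
E[R] = Rf + β(Rm − Rf) = 4.6% + 0.7666 × (19.0% − 4.6%) = 15.6390%
α = Rp − E[R] = 14.3% − 15.6390% = -1.3390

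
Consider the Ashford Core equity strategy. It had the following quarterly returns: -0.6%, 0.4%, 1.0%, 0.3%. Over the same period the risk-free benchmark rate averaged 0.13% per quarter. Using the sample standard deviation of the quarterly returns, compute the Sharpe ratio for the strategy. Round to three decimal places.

μ = (-0.6 + 0.4 + 1 + 0.3) / 4 = 0.2750%
Sample σ = √[Σ(r − μ)² / 3] = √[1.3075 / 3] = √0.4358 = 0.6602%
Sharpe = (μ − rf) / σ = (0.2750 − 0.13) / 0.6602 = 0.1450 / 0.6602 = 0.2196

0.220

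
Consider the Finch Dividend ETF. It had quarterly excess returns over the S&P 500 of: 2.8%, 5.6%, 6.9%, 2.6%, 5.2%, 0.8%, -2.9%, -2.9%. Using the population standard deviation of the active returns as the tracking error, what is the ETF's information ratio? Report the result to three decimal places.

Mean return r̄ = 18.10 / 8 = 2.2625%
Population σ = √[Σ(r − r̄)² / 8] = √[97.1188 / 8] = √12.1399 = 3.4842%
IR = r̄ / tracking error = 2.2625 / 3.4842 = 0.6494

0.649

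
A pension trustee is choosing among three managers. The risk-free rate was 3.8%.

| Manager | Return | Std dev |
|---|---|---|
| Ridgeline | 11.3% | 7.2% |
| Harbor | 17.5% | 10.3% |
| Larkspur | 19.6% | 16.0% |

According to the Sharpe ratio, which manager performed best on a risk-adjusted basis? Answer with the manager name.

Harbor

Ridgeline: Sharpe ratio = (11.3% − 3.8%) / 7.2% = 1.042
Harbor: Sharpe ratio = (17.5% − 3.8%) / 10.3% = 1.330
Larkspur: Sharpe ratio = (19.6% − 3.8%) / 16.0% = 0.988
Highest: Harbor (1.330).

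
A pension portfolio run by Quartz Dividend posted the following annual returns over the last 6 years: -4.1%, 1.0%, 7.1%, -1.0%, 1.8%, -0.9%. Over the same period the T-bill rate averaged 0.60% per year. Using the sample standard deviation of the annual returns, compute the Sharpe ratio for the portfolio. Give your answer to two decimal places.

0.01

μ = (-4.1 + 1 + 7.1 − 1 + 1.8 − 0.9) / 6 = 3.90 / 6 = 0.6500%
Sample σ = √[Σ(r − μ)² / 5] = √[70.7350 / 5] = √14.1470 = 3.7612%
Sharpe = (μ − rf) / σ = (0.6500 − 0.6) / 3.7612 = 0.0500 / 3.7612 = 0.0133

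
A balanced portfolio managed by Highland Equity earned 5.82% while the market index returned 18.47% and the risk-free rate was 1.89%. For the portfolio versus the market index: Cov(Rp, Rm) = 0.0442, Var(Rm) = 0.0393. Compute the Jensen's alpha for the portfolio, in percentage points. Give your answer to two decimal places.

-14.72

β = Cov / Var = 0.0442 / 0.0393 = 1.1247
E[R] = Rf + β(Rm − Rf) = 1.89% + 1.1247 × (18.47% − 1.89%) = 20.5375%
α = Rp − E[R] = 5.82% − 20.5375% = -14.7175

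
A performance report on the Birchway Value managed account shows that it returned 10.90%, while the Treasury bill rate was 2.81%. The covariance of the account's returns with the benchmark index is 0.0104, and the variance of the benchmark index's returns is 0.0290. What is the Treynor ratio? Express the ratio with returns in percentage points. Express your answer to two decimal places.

β = Cov / Var = 0.0104 / 0.0290 = 0.3586
Treynor = (Rp − Rf) / β = (10.90% − 2.81%) / 0.3586 = 8.09 / 0.3586 = 22.5600

22.56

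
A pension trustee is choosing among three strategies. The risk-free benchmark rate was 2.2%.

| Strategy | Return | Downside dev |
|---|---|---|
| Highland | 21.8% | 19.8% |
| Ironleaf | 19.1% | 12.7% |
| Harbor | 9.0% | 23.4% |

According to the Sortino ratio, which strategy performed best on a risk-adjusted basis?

Ironleaf

Highland: Sortino ratio = (21.8% − 2.2%) / 19.8% = 0.990
Ironleaf: Sortino ratio = (19.1% − 2.2%) / 12.7% = 1.331
Harbor: Sortino ratio = (9.0% − 2.2%) / 23.4% = 0.291
Highest: Ironleaf (1.331).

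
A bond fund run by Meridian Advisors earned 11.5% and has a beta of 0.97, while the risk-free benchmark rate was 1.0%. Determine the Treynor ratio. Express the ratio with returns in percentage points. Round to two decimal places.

Treynor = (Rp − Rf) / β = (11.5% − 1.0%) / 0.97 = 10.50 / 0.97 = 10.8247

10.82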